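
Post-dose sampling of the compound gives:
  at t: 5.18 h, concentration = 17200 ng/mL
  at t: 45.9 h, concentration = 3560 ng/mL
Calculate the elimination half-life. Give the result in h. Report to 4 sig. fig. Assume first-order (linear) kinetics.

17.92 h

k = ln(C₁/C₂) / (t₂ − t₁) = ln(17200/3560) / (45.9 − 5.18)
  = 1.575 / 40.72 = 0.03868 h⁻¹
t½ = ln2 / k = 0.693147 / 0.03868 = 17.92 h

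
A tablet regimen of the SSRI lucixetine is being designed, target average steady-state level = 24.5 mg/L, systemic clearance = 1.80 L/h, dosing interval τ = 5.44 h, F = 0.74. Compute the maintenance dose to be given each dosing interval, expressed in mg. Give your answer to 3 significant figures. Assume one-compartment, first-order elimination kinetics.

At steady state, F × (Dose/τ) = Css × CL.
Dose = Css × CL × τ / F = 24.5 × 1.800 × 5.44 / 0.74 = 324.2 mg

324 mg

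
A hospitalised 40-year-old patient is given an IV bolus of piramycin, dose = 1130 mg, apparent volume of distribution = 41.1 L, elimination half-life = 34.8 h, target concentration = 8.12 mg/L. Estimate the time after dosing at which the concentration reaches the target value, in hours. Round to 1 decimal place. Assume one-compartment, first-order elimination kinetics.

C₀ = Dose / Vd = 1130 / 41.1 = 27.49 mg/L
k = ln2 / t½ = 0.693147 / 34.8 = 0.01992 h⁻¹
t = ln(C₀ / C) / k = ln(27.49 / 8.12) / 0.01992
  = ln(3.385) / 0.01992 = 1.219 / 0.01992 = 61.19 h

61.2 h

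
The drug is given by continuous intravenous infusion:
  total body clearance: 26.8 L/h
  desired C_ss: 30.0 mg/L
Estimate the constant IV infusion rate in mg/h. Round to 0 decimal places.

804 mg/h

At steady state, infusion rate R₀ = Css × CL = 30.0 × 26.80 = 804.0 mg/h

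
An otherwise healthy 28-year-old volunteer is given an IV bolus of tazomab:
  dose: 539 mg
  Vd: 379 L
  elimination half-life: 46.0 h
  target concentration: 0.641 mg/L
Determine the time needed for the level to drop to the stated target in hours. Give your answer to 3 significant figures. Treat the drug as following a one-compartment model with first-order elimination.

52.9 h

C₀ = Dose / Vd = 539.0 / 379 = 1.422 mg/L
k = ln2 / t½ = 0.693147 / 46.0 = 0.01507 h⁻¹
t = ln(C₀ / C) / k = ln(1.422 / 0.641) / 0.01507
  = ln(2.218) / 0.01507 = 0.7966 / 0.01507 = 52.86 h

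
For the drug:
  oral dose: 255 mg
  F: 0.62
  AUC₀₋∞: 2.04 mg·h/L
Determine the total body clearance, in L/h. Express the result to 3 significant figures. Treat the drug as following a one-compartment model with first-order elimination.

77.5 L/h

CL = F·Dose / AUC = 0.62 × 255 / 2.04 = 77.50 L/h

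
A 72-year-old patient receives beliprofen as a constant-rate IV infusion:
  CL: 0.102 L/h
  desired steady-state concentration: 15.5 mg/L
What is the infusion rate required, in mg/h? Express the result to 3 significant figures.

1.58 mg/h

At steady state, infusion rate R₀ = Css × CL = 15.5 × 0.1020 = 1.581 mg/h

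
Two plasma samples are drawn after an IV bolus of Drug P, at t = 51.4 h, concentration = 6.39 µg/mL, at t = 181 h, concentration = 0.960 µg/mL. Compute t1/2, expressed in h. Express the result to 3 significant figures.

47.4 h

k = ln(C₁/C₂) / (t₂ − t₁) = ln(6.39/0.960) / (181 − 51.4)
  = 1.896 / 129.6 = 0.01463 h⁻¹
t½ = ln2 / k = 0.693147 / 0.01463 = 47.38 h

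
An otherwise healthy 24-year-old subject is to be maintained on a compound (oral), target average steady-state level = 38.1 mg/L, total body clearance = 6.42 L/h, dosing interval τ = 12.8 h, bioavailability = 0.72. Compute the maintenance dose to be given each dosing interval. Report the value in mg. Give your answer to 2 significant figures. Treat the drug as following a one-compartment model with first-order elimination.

4300 mg

At steady state, F × (Dose/τ) = Css × CL.
Dose = Css × CL × τ / F = 38.1 × 6.420 × 12.8 / 0.72 = 4348 mg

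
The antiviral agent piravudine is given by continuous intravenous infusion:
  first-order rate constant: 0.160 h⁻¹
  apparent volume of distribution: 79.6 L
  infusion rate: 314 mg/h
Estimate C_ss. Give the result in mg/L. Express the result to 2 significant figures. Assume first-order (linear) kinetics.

CL = k × Vd = 0.1600 × 79.6 = 12.74 L/h
At steady state Css = R₀ / CL = 314 / 12.74 = 24.65 mg/L

25 mg/L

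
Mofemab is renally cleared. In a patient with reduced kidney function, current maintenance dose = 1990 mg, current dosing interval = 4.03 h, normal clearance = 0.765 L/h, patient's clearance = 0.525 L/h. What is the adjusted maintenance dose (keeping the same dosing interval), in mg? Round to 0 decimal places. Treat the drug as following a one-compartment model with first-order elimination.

1366 mg

To keep the same average steady-state level, dosing rate must scale with clearance.
CL ratio = 0.525 / 0.765 = 0.6863
New dose (same interval) = 1990 × 0.6863 = 1366 mg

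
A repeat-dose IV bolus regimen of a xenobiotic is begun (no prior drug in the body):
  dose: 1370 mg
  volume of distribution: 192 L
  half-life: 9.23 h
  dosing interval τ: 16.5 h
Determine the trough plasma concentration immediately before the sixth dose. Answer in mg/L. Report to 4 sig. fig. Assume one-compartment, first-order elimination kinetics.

2.903 mg/L

C₀ per dose = Dose / Vd = 1370 / 192 = 7.135 mg/L
k = ln2 / t½ = 0.693147 / 9.23 = 0.07510 h⁻¹
Fraction remaining after one interval: r = e^(−kτ) = e^(−0.07510 × 16.5) = 0.2896
Before dose 6, 5 doses have been given (aged 1τ, 2τ, 3τ, 4τ, 5τ).
C_trough = C₀ × (r + r² + … + r^5) = C₀ × r(1−r^5)/(1−r)
        = 7.135 × 0.2896 × (1 − 0.002037) / (1 − 0.2896) = 2.903 mg/L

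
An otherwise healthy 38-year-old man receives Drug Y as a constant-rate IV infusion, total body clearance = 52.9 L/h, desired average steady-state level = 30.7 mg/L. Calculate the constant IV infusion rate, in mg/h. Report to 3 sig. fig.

1620 mg/h

At steady state, infusion rate R₀ = Css × CL = 30.7 × 52.90 = 1624 mg/h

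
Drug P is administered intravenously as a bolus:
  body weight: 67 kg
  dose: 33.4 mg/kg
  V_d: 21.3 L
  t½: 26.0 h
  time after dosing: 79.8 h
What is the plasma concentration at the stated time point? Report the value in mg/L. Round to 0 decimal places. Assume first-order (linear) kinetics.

Total dose = 33.4 × 67 = 2238 mg
C₀ = Dose / Vd = 2238 / 21.3 = 105.1 mg/L
k = ln2 / t½ = 0.693147 / 26.0 = 0.02666 h⁻¹
C = C₀ · e^(−k·t) = 105.1 × e^(−0.02666 × 79.8)
  = 105.1 × 0.1191 = 12.52 mg/L

13 mg/L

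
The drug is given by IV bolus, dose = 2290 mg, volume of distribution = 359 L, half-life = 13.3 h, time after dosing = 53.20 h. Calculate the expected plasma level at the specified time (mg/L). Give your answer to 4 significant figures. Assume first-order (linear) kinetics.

0.3987 mg/L

C₀ = Dose / Vd = 2290 / 359 = 6.379 mg/L
k = ln2 / t½ = 0.693147 / 13.3 = 0.05212 h⁻¹
t / t½ = 53.20 / 13.3 = 4 half-lives
C = C₀ × (1/2)^4 = 6.379 × 0.06250 = 0.3987 mg/L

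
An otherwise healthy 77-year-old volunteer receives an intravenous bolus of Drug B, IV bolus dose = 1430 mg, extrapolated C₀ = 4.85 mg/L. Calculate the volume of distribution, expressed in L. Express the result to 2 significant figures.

290 L

Vd = Dose / C₀ = 1430 / 4.85 = 294.8 L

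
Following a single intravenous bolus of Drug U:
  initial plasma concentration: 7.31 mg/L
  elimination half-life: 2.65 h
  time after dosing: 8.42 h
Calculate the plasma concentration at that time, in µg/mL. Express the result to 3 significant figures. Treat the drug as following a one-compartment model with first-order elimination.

0.808 µg/mL

k = ln2 / t½ = 0.693147 / 2.65 = 0.2616 h⁻¹
C = C₀ · e^(−k·t) = 7.310 × e^(−0.2616 × 8.42)
  = 7.310 × 0.1105 = 0.8078 mg/L
(0.8078 mg/L = 0.8078 µg/mL)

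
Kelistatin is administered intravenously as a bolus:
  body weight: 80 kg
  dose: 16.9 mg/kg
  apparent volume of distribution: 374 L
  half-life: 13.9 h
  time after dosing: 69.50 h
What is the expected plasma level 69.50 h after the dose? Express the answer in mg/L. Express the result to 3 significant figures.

0.113 mg/L

Total dose = 16.9 × 80 = 1352 mg
C₀ = Dose / Vd = 1352 / 374 = 3.615 mg/L
k = ln2 / t½ = 0.693147 / 13.9 = 0.04987 h⁻¹
t / t½ = 69.50 / 13.9 = 5 half-lives
C = C₀ × (1/2)^5 = 3.615 × 0.03125 = 0.1130 mg/L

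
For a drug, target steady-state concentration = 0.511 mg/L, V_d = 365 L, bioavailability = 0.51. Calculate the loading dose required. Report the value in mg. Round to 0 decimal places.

366 mg

LD = Css × Vd / F = 0.511 × 365 / 0.51 = 365.7 mg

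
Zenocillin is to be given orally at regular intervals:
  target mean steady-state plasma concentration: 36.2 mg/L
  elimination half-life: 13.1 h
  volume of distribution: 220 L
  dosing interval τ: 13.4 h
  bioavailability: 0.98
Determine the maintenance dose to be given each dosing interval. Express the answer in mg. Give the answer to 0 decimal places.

k = ln2 / t½ = 0.693147 / 13.1 = 0.05291 h⁻¹
CL = k × Vd = 0.05291 × 220 = 11.64 L/h
At steady state, F × (Dose/τ) = Css × CL.
Dose = Css × CL × τ / F = 36.2 × 11.64 × 13.4 / 0.98 = 5762 mg

5762 mg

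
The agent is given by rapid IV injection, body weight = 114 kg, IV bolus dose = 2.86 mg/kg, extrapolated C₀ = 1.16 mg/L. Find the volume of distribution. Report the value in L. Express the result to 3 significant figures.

Dose = 2.86 × 114 = 326.0 mg
Vd = Dose / C₀ = 326.0 / 1.16 = 281.0 L

281 L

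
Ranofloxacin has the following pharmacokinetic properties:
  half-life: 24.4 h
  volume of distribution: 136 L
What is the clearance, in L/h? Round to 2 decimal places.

k = ln2 / t½ = 0.693147 / 24.4 = 0.02841 h⁻¹
CL = k × Vd = 0.02841 × 136 = 3.864 L/h

3.86 L/h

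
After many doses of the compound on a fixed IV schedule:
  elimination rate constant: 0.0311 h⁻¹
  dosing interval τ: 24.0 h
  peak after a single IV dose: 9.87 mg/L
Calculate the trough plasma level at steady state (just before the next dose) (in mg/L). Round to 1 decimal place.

8.9 mg/L

e^(−kτ) = e^(−0.03110 × 24.0) = 0.4741
Accumulation ratio R = 1 / (1 − e^(−kτ)) = 1 / (1 − 0.4741) = 1.902
Steady-state trough = C₀ × R × e^(−kτ) = 9.87 × 1.902 × 0.4741 = 8.900 mg/L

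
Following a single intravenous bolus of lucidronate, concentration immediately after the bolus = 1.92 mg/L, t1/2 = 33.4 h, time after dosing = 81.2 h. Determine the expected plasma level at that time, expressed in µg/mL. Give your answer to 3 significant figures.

k = ln2 / t½ = 0.693147 / 33.4 = 0.02075 h⁻¹
C = C₀ · e^(−k·t) = 1.920 × e^(−0.02075 × 81.2)
  = 1.920 × 0.1855 = 0.3562 mg/L
(0.3562 mg/L = 0.3562 µg/mL)

0.356 µg/mL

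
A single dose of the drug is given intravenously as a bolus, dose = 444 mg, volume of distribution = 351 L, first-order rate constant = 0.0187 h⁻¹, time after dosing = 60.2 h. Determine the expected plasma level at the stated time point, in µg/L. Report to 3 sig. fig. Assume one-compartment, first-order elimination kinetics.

410 µg/L

C₀ = Dose / Vd = 444.0 / 351 = 1.265 mg/L
C = C₀ · e^(−k·t) = 1.265 × e^(−0.01870 × 60.2)
  = 1.265 × 0.3244 = 0.4104 mg/L
Convert: 0.4104 mg/L × 1000 = 410.4 µg/L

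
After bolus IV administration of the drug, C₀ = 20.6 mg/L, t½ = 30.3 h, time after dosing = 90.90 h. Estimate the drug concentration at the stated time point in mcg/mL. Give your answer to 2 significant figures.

k = ln2 / t½ = 0.693147 / 30.3 = 0.02288 h⁻¹
t / t½ = 90.90 / 30.3 = 3 half-lives
C = C₀ × (1/2)^3 = 20.60 × 0.1250 = 2.575 mg/L
(2.575 mg/L = 2.575 mcg/mL)

2.6 mcg/mL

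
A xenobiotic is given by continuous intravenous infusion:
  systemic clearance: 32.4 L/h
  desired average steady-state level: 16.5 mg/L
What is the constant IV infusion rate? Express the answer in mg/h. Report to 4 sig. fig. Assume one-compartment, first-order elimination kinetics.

534.6 mg/h

At steady state, infusion rate R₀ = Css × CL = 16.5 × 32.40 = 534.6 mg/h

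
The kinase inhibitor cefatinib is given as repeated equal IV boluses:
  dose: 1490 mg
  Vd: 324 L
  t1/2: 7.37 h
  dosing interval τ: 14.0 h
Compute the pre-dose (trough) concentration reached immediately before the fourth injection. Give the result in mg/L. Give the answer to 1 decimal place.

C₀ per dose = Dose / Vd = 1490 / 324 = 4.599 mg/L
k = ln2 / t½ = 0.693147 / 7.37 = 0.09405 h⁻¹
Fraction remaining after one interval: r = e^(−kτ) = e^(−0.09405 × 14.0) = 0.2680
Before dose 4, 3 doses have been given (aged 1τ, 2τ, 3τ).
C_trough = C₀ × (r + r² + … + r^3) = C₀ × r(1−r^3)/(1−r)
        = 4.599 × 0.2680 × (1 − 0.01925) / (1 − 0.2680) = 1.651 mg/L

1.7 mg/L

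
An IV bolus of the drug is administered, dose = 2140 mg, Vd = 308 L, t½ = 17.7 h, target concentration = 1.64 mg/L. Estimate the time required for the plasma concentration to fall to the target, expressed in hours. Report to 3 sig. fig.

C₀ = Dose / Vd = 2140 / 308 = 6.948 mg/L
k = ln2 / t½ = 0.693147 / 17.7 = 0.03916 h⁻¹
t = ln(C₀ / C) / k = ln(6.948 / 1.64) / 0.03916
  = ln(4.237) / 0.03916 = 1.444 / 0.03916 = 36.87 h

36.9 h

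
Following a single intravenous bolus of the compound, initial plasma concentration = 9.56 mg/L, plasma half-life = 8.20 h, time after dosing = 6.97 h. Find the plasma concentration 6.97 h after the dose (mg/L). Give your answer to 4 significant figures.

5.304 mg/L

k = ln2 / t½ = 0.693147 / 8.20 = 0.08453 h⁻¹
C = C₀ · e^(−k·t) = 9.560 × e^(−0.08453 × 6.97)
  = 9.560 × 0.5548 = 5.304 mg/L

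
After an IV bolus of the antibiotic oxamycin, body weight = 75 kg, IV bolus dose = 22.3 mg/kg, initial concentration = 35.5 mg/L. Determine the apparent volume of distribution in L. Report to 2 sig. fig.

Dose = 22.3 × 75 = 1673 mg
Vd = Dose / C₀ = 1673 / 35.5 = 47.13 L

47 L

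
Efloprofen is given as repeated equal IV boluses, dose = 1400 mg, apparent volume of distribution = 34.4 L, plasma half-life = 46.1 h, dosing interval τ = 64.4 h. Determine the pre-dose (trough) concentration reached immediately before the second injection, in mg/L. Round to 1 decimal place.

C₀ per dose = Dose / Vd = 1400 / 34.4 = 40.70 mg/L
k = ln2 / t½ = 0.693147 / 46.1 = 0.01504 h⁻¹
Fraction remaining after one interval: r = e^(−kτ) = e^(−0.01504 × 64.4) = 0.3796
Before dose 2, 1 dose has been given (aged 1τ).
C_trough = C₀ × r = 40.70 × 0.3796 = 15.45 mg/L

15.5 mg/L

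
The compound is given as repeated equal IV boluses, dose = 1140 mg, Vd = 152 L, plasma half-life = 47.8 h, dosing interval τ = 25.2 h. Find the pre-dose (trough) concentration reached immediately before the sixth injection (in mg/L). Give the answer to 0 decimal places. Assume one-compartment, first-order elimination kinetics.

C₀ per dose = Dose / Vd = 1140 / 152 = 7.500 mg/L
k = ln2 / t½ = 0.693147 / 47.8 = 0.01450 h⁻¹
Fraction remaining after one interval: r = e^(−kτ) = e^(−0.01450 × 25.2) = 0.6939
Before dose 6, 5 doses have been given (aged 1τ, 2τ, 3τ, 4τ, 5τ).
C_trough = C₀ × (r + r² + … + r^5) = C₀ × r(1−r^5)/(1−r)
        = 7.500 × 0.6939 × (1 − 0.1609) / (1 − 0.6939) = 14.27 mg/L

14 mg/L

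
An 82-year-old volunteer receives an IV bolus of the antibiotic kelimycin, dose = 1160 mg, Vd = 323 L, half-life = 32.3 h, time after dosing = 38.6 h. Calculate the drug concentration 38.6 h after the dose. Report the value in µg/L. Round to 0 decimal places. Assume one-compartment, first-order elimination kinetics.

1569 µg/L

C₀ = Dose / Vd = 1160 / 323 = 3.591 mg/L
k = ln2 / t½ = 0.693147 / 32.3 = 0.02146 h⁻¹
C = C₀ · e^(−k·t) = 3.591 × e^(−0.02146 × 38.6)
  = 3.591 × 0.4368 = 1.569 mg/L
Convert: 1.569 mg/L × 1000 = 1569 µg/L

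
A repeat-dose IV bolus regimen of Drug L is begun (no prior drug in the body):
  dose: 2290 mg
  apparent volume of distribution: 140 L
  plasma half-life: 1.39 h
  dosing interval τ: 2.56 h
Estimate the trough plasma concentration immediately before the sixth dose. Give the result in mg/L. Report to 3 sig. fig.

C₀ per dose = Dose / Vd = 2290 / 140 = 16.36 mg/L
k = ln2 / t½ = 0.693147 / 1.39 = 0.4987 h⁻¹
Fraction remaining after one interval: r = e^(−kτ) = e^(−0.4987 × 2.56) = 0.2790
Before dose 6, 5 doses have been given (aged 1τ, 2τ, 3τ, 4τ, 5τ).
C_trough = C₀ × (r + r² + … + r^5) = C₀ × r(1−r^5)/(1−r)
        = 16.36 × 0.2790 × (1 − 0.001691) / (1 − 0.2790) = 6.320 mg/L

6.32 mg/L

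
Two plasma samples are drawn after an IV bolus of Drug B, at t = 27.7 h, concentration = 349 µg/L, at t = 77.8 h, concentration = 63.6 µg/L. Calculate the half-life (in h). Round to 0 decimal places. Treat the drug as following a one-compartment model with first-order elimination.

20 h

k = ln(C₁/C₂) / (t₂ − t₁) = ln(349/63.6) / (77.8 − 27.7)
  = 1.702 / 50.10 = 0.03397 h⁻¹
t½ = ln2 / k = 0.693147 / 0.03397 = 20.40 h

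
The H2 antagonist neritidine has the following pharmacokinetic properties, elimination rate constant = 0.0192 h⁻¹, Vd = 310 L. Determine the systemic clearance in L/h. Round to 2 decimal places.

CL = k × Vd = 0.0192 × 310 = 5.952 L/h

5.95 L/h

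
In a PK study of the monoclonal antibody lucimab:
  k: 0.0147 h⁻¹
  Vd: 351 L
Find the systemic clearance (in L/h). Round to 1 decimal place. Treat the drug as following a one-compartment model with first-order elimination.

5.2 L/h

CL = k × Vd = 0.0147 × 351 = 5.160 L/h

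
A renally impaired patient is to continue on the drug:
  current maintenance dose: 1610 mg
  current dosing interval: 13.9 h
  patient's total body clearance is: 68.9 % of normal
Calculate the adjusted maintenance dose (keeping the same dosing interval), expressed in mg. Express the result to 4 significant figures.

1109 mg

To keep the same average steady-state level, dosing rate must scale with clearance.
CL ratio = 68.9 / 100 = 0.6890
New dose (same interval) = 1610 × 0.6890 = 1109 mg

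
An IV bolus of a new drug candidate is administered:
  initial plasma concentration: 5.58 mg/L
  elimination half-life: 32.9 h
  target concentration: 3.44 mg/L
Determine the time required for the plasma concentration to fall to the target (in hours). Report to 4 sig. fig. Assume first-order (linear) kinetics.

22.96 h

k = ln2 / t½ = 0.693147 / 32.9 = 0.02107 h⁻¹
t = ln(C₀ / C) / k = ln(5.580 / 3.44) / 0.02107
  = ln(1.622) / 0.02107 = 0.4837 / 0.02107 = 22.96 h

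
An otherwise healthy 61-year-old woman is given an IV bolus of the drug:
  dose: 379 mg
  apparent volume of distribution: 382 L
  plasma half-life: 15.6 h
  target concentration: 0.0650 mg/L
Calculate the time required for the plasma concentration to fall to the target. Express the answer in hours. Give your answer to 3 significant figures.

61.3 h

C₀ = Dose / Vd = 379.0 / 382 = 0.9921 mg/L
k = ln2 / t½ = 0.693147 / 15.6 = 0.04443 h⁻¹
t = ln(C₀ / C) / k = ln(0.9921 / 0.0650) / 0.04443
  = ln(15.26) / 0.04443 = 2.725 / 0.04443 = 61.33 h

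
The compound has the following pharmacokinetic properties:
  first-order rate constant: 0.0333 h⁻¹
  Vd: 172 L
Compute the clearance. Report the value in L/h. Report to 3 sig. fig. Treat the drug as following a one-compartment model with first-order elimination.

5.73 L/h

CL = k × Vd = 0.0333 × 172 = 5.728 L/h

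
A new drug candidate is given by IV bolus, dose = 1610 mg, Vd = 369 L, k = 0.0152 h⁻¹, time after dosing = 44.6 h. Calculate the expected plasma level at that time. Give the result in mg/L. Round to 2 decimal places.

C₀ = Dose / Vd = 1610 / 369 = 4.363 mg/L
C = C₀ · e^(−k·t) = 4.363 × e^(−0.01520 × 44.6)
  = 4.363 × 0.5077 = 2.215 mg/L

2.22 mg/L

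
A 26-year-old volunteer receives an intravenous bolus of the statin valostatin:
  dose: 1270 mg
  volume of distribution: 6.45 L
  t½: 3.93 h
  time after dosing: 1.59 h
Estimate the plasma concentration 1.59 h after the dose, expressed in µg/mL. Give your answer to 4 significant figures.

148.7 µg/mL

C₀ = Dose / Vd = 1270 / 6.45 = 196.9 mg/L
k = ln2 / t½ = 0.693147 / 3.93 = 0.1764 h⁻¹
C = C₀ · e^(−k·t) = 196.9 × e^(−0.1764 × 1.59)
  = 196.9 × 0.7554 = 148.7 mg/L
(148.7 mg/L = 148.7 µg/mL)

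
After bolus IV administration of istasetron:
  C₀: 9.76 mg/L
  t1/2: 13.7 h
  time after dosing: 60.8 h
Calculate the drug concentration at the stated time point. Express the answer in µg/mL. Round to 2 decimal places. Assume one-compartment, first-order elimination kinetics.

k = ln2 / t½ = 0.693147 / 13.7 = 0.05059 h⁻¹
C = C₀ · e^(−k·t) = 9.760 × e^(−0.05059 × 60.8)
  = 9.760 × 0.04615 = 0.4504 mg/L
(0.4504 mg/L = 0.4504 µg/mL)

0.45 µg/mL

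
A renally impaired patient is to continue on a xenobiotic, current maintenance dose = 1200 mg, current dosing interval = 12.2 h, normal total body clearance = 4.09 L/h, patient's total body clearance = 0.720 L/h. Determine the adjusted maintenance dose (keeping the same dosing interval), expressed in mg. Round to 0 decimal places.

To keep the same average steady-state level, dosing rate must scale with clearance.
CL ratio = 0.720 / 4.09 = 0.1760
New dose (same interval) = 1200 × 0.1760 = 211.2 mg

211 mg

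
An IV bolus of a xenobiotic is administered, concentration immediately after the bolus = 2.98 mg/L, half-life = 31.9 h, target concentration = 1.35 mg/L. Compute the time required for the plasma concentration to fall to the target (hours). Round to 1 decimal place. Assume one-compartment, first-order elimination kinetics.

36.4 h

k = ln2 / t½ = 0.693147 / 31.9 = 0.02173 h⁻¹
t = ln(C₀ / C) / k = ln(2.980 / 1.35) / 0.02173
  = ln(2.207) / 0.02173 = 0.7916 / 0.02173 = 36.43 h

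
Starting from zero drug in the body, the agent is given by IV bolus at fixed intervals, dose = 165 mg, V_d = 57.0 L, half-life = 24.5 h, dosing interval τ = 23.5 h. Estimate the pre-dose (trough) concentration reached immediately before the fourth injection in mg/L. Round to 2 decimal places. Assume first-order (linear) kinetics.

C₀ per dose = Dose / Vd = 165 / 57.0 = 2.895 mg/L
k = ln2 / t½ = 0.693147 / 24.5 = 0.02829 h⁻¹
Fraction remaining after one interval: r = e^(−kτ) = e^(−0.02829 × 23.5) = 0.5144
Before dose 4, 3 doses have been given (aged 1τ, 2τ, 3τ).
C_trough = C₀ × (r + r² + … + r^3) = C₀ × r(1−r^3)/(1−r)
        = 2.895 × 0.5144 × (1 − 0.1361) / (1 − 0.5144) = 2.649 mg/L

2.65 mg/L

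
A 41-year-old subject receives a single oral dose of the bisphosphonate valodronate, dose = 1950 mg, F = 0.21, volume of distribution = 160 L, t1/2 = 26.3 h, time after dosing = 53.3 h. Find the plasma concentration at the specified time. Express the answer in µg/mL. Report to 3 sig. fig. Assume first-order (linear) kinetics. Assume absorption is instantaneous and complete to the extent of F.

Amount reaching circulation = F × Dose = 0.21 × 1950 = 409.5 mg
C₀ = F·Dose / Vd = 409.5 / 160 = 2.559 mg/L
k = ln2 / t½ = 0.693147 / 26.3 = 0.02636 h⁻¹
C = C₀ · e^(−k·t) = 2.559 × e^(−0.02636 × 53.3)
  = 2.559 × 0.2454 = 0.6280 mg/L
(0.6280 mg/L = 0.6280 µg/mL)

0.628 µg/mL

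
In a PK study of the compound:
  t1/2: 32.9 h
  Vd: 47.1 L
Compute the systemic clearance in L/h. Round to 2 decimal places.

0.99 L/h

k = ln2 / t½ = 0.693147 / 32.9 = 0.02107 h⁻¹
CL = k × Vd = 0.02107 × 47.1 = 0.9924 L/h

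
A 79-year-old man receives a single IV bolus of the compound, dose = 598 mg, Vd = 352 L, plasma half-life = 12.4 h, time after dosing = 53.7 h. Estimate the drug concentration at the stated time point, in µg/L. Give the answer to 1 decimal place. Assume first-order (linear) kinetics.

C₀ = Dose / Vd = 598.0 / 352 = 1.699 mg/L
k = ln2 / t½ = 0.693147 / 12.4 = 0.05590 h⁻¹
C = C₀ · e^(−k·t) = 1.699 × e^(−0.05590 × 53.7)
  = 1.699 × 0.04970 = 0.08444 mg/L
Convert: 0.08444 mg/L × 1000 = 84.44 µg/L

84.4 µg/L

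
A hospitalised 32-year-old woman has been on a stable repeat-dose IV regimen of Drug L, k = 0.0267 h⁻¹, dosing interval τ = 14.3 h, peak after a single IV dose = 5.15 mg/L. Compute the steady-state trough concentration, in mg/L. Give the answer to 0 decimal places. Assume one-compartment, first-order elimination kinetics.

11 mg/L

e^(−kτ) = e^(−0.02670 × 14.3) = 0.6826
Accumulation ratio R = 1 / (1 − e^(−kτ)) = 1 / (1 − 0.6826) = 3.151
Steady-state trough = C₀ × R × e^(−kτ) = 5.15 × 3.151 × 0.6826 = 11.08 mg/L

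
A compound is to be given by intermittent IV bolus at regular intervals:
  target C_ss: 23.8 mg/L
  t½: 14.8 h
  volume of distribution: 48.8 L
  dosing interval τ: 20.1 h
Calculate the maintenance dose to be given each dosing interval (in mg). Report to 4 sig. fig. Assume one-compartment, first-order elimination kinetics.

k = ln2 / t½ = 0.693147 / 14.8 = 0.04683 h⁻¹
CL = k × Vd = 0.04683 × 48.8 = 2.285 L/h
At steady state, Dose/τ = Css × CL.
Dose = Css × CL × τ = 23.8 × 2.285 × 20.1 = 1093 mg

1093 mg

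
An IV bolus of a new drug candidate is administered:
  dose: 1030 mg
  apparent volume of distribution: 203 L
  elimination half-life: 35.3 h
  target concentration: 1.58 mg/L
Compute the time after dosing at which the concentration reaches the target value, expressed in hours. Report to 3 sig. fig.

59.4 h

C₀ = Dose / Vd = 1030 / 203 = 5.074 mg/L
k = ln2 / t½ = 0.693147 / 35.3 = 0.01964 h⁻¹
t = ln(C₀ / C) / k = ln(5.074 / 1.58) / 0.01964
  = ln(3.211) / 0.01964 = 1.167 / 0.01964 = 59.42 h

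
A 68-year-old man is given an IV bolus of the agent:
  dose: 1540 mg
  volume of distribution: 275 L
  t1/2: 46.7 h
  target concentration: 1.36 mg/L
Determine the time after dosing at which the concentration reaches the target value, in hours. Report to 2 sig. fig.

95 h

C₀ = Dose / Vd = 1540 / 275 = 5.600 mg/L
k = ln2 / t½ = 0.693147 / 46.7 = 0.01484 h⁻¹
t = ln(C₀ / C) / k = ln(5.600 / 1.36) / 0.01484
  = ln(4.118) / 0.01484 = 1.415 / 0.01484 = 95.35 h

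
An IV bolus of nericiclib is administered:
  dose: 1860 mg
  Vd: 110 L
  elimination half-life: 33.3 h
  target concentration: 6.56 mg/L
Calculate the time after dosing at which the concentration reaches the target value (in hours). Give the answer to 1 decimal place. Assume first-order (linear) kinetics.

45.5 h

C₀ = Dose / Vd = 1860 / 110 = 16.91 mg/L
k = ln2 / t½ = 0.693147 / 33.3 = 0.02082 h⁻¹
t = ln(C₀ / C) / k = ln(16.91 / 6.56) / 0.02082
  = ln(2.578) / 0.02082 = 0.9470 / 0.02082 = 45.49 h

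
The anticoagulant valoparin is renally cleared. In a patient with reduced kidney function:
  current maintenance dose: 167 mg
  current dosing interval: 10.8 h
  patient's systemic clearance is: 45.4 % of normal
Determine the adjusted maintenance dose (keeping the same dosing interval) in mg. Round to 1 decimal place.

75.8 mg

To keep the same average steady-state level, dosing rate must scale with clearance.
CL ratio = 45.4 / 100 = 0.4540
New dose (same interval) = 167 × 0.4540 = 75.82 mg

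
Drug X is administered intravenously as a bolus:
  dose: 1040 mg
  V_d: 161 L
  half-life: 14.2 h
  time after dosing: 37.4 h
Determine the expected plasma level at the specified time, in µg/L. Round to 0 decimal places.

C₀ = Dose / Vd = 1040 / 161 = 6.460 mg/L
k = ln2 / t½ = 0.693147 / 14.2 = 0.04881 h⁻¹
C = C₀ · e^(−k·t) = 6.460 × e^(−0.04881 × 37.4)
  = 6.460 × 0.1611 = 1.041 mg/L
Convert: 1.041 mg/L × 1000 = 1041 µg/L

1041 µg/L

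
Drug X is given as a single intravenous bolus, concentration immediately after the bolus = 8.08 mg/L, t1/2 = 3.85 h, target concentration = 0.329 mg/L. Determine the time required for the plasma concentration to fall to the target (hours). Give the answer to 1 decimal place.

k = ln2 / t½ = 0.693147 / 3.85 = 0.1800 h⁻¹
t = ln(C₀ / C) / k = ln(8.080 / 0.329) / 0.1800
  = ln(24.56) / 0.1800 = 3.201 / 0.1800 = 17.78 h

17.8 h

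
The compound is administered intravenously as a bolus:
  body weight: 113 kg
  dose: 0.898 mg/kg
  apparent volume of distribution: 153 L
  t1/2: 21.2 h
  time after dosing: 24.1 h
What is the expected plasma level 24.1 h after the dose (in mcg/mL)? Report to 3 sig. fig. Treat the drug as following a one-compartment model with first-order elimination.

0.302 mcg/mL

Total dose = 0.898 × 113 = 101.5 mg
C₀ = Dose / Vd = 101.5 / 153 = 0.6634 mg/L
k = ln2 / t½ = 0.693147 / 21.2 = 0.03270 h⁻¹
C = C₀ · e^(−k·t) = 0.6634 × e^(−0.03270 × 24.1)
  = 0.6634 × 0.4547 = 0.3016 mg/L
(0.3016 mg/L = 0.3016 mcg/mL)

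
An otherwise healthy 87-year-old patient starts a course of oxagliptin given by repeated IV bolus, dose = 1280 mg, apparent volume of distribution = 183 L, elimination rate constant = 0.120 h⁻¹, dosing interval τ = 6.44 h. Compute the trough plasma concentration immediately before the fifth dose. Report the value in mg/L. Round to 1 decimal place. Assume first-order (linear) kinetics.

5.7 mg/L

C₀ per dose = Dose / Vd = 1280 / 183 = 6.995 mg/L
Fraction remaining after one interval: r = e^(−kτ) = e^(−0.1200 × 6.44) = 0.4617
Before dose 5, 4 doses have been given (aged 1τ, 2τ, 3τ, 4τ).
C_trough = C₀ × (r + r² + … + r^4) = C₀ × r(1−r^4)/(1−r)
        = 6.995 × 0.4617 × (1 − 0.04544) / (1 − 0.4617) = 5.727 mg/L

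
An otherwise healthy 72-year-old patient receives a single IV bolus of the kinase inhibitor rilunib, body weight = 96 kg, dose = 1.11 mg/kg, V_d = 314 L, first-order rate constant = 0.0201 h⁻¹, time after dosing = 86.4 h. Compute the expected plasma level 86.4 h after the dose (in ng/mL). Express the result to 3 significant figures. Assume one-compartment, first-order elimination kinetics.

59.8 ng/mL

Total dose = 1.11 × 96 = 106.6 mg
C₀ = Dose / Vd = 106.6 / 314 = 0.3395 mg/L
C = C₀ · e^(−k·t) = 0.3395 × e^(−0.02010 × 86.4)
  = 0.3395 × 0.1761 = 0.05979 mg/L
Convert: 0.05979 mg/L × 1000 = 59.79 ng/mL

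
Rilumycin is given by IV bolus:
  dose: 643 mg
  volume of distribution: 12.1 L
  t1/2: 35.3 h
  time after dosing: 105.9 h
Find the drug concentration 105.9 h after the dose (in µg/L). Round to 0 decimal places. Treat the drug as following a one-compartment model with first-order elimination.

C₀ = Dose / Vd = 643.0 / 12.1 = 53.14 mg/L
k = ln2 / t½ = 0.693147 / 35.3 = 0.01964 h⁻¹
t / t½ = 105.9 / 35.3 = 3 half-lives
C = C₀ × (1/2)^3 = 53.14 × 0.1250 = 6.643 mg/L
Convert: 6.643 mg/L × 1000 = 6643 µg/L

6643 µg/L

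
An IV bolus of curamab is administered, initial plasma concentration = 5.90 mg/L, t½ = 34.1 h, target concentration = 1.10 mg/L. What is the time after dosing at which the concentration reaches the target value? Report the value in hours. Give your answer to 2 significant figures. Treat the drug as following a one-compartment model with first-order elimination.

k = ln2 / t½ = 0.693147 / 34.1 = 0.02033 h⁻¹
t = ln(C₀ / C) / k = ln(5.900 / 1.10) / 0.02033
  = ln(5.364) / 0.02033 = 1.680 / 0.02033 = 82.64 h

83 h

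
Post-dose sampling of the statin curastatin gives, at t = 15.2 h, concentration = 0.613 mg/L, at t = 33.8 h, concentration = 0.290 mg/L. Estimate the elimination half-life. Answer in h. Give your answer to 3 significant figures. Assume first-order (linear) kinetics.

k = ln(C₁/C₂) / (t₂ − t₁) = ln(0.613/0.290) / (33.8 − 15.2)
  = 0.7485 / 18.60 = 0.04024 h⁻¹
t½ = ln2 / k = 0.693147 / 0.04024 = 17.23 h

17.2 h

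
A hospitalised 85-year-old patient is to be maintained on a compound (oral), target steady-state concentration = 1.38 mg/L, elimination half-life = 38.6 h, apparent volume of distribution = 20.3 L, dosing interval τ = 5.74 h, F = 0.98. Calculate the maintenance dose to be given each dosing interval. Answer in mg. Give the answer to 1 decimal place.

k = ln2 / t½ = 0.693147 / 38.6 = 0.01796 h⁻¹
CL = k × Vd = 0.01796 × 20.3 = 0.3646 L/h
At steady state, F × (Dose/τ) = Css × CL.
Dose = Css × CL × τ / F = 1.38 × 0.3646 × 5.74 / 0.98 = 2.947 mg

2.9 mg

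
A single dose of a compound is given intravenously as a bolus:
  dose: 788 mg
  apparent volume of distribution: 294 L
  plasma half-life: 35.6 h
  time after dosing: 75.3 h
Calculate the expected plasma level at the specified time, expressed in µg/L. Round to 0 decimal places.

C₀ = Dose / Vd = 788.0 / 294 = 2.680 mg/L
k = ln2 / t½ = 0.693147 / 35.6 = 0.01947 h⁻¹
C = C₀ · e^(−k·t) = 2.680 × e^(−0.01947 × 75.3)
  = 2.680 × 0.2308 = 0.6185 mg/L
Convert: 0.6185 mg/L × 1000 = 618.5 µg/L

619 µg/L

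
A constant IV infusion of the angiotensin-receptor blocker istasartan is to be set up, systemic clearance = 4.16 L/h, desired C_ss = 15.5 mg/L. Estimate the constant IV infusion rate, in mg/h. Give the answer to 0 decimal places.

At steady state, infusion rate R₀ = Css × CL = 15.5 × 4.160 = 64.48 mg/h

64 mg/h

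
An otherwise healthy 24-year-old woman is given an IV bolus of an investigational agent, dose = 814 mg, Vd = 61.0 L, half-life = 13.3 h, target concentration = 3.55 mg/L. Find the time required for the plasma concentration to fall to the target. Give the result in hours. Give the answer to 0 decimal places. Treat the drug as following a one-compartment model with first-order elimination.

C₀ = Dose / Vd = 814.0 / 61.0 = 13.34 mg/L
k = ln2 / t½ = 0.693147 / 13.3 = 0.05212 h⁻¹
t = ln(C₀ / C) / k = ln(13.34 / 3.55) / 0.05212
  = ln(3.758) / 0.05212 = 1.324 / 0.05212 = 25.40 h

25 h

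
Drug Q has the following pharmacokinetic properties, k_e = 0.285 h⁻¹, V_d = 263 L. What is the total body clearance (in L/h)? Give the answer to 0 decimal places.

75 L/h

CL = k × Vd = 0.285 × 263 = 74.96 L/h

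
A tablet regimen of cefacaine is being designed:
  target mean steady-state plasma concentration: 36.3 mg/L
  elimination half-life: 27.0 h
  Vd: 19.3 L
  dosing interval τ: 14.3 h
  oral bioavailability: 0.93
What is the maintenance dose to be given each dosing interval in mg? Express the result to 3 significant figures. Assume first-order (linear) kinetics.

277 mg

k = ln2 / t½ = 0.693147 / 27.0 = 0.02567 h⁻¹
CL = k × Vd = 0.02567 × 19.3 = 0.4954 L/h
At steady state, F × (Dose/τ) = Css × CL.
Dose = Css × CL × τ / F = 36.3 × 0.4954 × 14.3 / 0.93 = 276.5 mg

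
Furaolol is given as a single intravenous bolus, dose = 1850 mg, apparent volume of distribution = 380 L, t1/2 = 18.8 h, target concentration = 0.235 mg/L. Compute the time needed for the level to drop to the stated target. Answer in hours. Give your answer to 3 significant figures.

C₀ = Dose / Vd = 1850 / 380 = 4.868 mg/L
k = ln2 / t½ = 0.693147 / 18.8 = 0.03687 h⁻¹
t = ln(C₀ / C) / k = ln(4.868 / 0.235) / 0.03687
  = ln(20.71) / 0.03687 = 3.031 / 0.03687 = 82.21 h

82.2 h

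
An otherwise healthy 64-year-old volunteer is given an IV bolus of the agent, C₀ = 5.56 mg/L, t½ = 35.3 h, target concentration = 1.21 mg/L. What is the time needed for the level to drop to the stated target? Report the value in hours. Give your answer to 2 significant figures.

k = ln2 / t½ = 0.693147 / 35.3 = 0.01964 h⁻¹
t = ln(C₀ / C) / k = ln(5.560 / 1.21) / 0.01964
  = ln(4.595) / 0.01964 = 1.525 / 0.01964 = 77.65 h

78 h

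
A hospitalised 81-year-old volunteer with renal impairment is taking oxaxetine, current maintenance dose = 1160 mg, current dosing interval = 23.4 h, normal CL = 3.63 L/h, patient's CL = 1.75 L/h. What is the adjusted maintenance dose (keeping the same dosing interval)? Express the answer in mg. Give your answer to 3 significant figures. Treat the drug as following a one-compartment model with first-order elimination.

To keep the same average steady-state level, dosing rate must scale with clearance.
CL ratio = 1.75 / 3.63 = 0.4821
New dose (same interval) = 1160 × 0.4821 = 559.2 mg

559 mg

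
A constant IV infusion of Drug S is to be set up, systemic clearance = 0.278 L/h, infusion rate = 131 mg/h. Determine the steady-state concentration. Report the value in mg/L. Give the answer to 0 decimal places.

At steady state Css = R₀ / CL = 131 / 0.2780 = 471.2 mg/L

471 mg/L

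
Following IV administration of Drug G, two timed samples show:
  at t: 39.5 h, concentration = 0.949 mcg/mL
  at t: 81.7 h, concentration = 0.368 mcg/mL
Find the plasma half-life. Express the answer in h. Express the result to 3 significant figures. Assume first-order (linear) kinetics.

k = ln(C₁/C₂) / (t₂ − t₁) = ln(0.949/0.368) / (81.7 − 39.5)
  = 0.9473 / 42.20 = 0.02245 h⁻¹
t½ = ln2 / k = 0.693147 / 0.02245 = 30.88 h

30.9 h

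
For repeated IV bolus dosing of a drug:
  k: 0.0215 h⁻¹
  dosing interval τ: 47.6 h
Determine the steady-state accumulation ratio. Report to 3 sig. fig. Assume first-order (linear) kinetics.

e^(−kτ) = e^(−0.02150 × 47.6) = 0.3594
Accumulation ratio R = 1 / (1 − e^(−kτ)) = 1 / (1 − 0.3594) = 1.561

1.56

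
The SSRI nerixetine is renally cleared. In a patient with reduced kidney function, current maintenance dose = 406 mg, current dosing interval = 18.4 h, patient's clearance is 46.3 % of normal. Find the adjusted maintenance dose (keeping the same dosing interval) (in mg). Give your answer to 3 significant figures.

To keep the same average steady-state level, dosing rate must scale with clearance.
CL ratio = 46.3 / 100 = 0.4630
New dose (same interval) = 406 × 0.4630 = 188.0 mg

188 mg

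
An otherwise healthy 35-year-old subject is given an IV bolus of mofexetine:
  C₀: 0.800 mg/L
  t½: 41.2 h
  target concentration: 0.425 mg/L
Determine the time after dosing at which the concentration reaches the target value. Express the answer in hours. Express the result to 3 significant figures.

37.6 h

k = ln2 / t½ = 0.693147 / 41.2 = 0.01682 h⁻¹
t = ln(C₀ / C) / k = ln(0.8000 / 0.425) / 0.01682
  = ln(1.882) / 0.01682 = 0.6323 / 0.01682 = 37.59 h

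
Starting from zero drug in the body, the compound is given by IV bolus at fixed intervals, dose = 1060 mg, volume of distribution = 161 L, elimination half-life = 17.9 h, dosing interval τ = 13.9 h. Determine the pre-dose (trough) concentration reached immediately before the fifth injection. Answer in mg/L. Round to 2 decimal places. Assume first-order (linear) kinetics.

8.16 mg/L

C₀ per dose = Dose / Vd = 1060 / 161 = 6.584 mg/L
k = ln2 / t½ = 0.693147 / 17.9 = 0.03872 h⁻¹
Fraction remaining after one interval: r = e^(−kτ) = e^(−0.03872 × 13.9) = 0.5838
Before dose 5, 4 doses have been given (aged 1τ, 2τ, 3τ, 4τ).
C_trough = C₀ × (r + r² + … + r^4) = C₀ × r(1−r^4)/(1−r)
        = 6.584 × 0.5838 × (1 − 0.1162) / (1 − 0.5838) = 8.162 mg/L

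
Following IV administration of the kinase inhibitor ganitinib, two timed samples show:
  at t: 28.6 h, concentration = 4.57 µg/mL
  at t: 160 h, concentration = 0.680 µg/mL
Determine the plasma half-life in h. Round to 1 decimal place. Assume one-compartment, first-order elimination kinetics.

47.8 h

k = ln(C₁/C₂) / (t₂ − t₁) = ln(4.57/0.680) / (160 − 28.6)
  = 1.905 / 131.4 = 0.01450 h⁻¹
t½ = ln2 / k = 0.693147 / 0.01450 = 47.80 h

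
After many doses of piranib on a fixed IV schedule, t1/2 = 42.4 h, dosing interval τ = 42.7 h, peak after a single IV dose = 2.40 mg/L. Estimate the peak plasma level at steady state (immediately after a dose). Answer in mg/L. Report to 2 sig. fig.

k = ln2 / t½ = 0.693147 / 42.4 = 0.01635 h⁻¹
e^(−kτ) = e^(−0.01635 × 42.7) = 0.4975
Accumulation ratio R = 1 / (1 − e^(−kτ)) = 1 / (1 − 0.4975) = 1.990
Steady-state peak = C₀ × R = 2.40 × 1.990 = 4.776 mg/L

4.8 mg/L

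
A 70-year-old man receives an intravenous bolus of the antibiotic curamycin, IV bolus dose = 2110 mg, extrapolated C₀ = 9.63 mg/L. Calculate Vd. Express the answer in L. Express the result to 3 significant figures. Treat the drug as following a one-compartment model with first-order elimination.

219 L

Vd = Dose / C₀ = 2110 / 9.63 = 219.1 L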